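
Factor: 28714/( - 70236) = -14357/35118= - 2^(-1)* 3^ ( - 2 )*7^2 * 293^1*1951^( - 1)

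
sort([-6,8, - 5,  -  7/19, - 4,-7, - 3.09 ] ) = [-7, -6, - 5, - 4,  -  3.09,-7/19,8 ]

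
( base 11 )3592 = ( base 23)8K7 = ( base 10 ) 4699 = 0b1001001011011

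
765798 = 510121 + 255677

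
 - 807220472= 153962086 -961182558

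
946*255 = 241230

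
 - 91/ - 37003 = 91/37003 = 0.00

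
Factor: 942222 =2^1 * 3^1*157037^1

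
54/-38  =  -27/19 = -1.42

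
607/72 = 607/72 = 8.43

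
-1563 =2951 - 4514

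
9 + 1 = 10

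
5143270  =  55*93514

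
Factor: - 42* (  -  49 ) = 2^1* 3^1*7^3 = 2058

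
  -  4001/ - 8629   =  4001/8629 = 0.46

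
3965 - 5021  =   - 1056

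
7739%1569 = 1463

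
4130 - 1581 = 2549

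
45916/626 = 73 + 109/313 = 73.35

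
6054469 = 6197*977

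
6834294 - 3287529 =3546765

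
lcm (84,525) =2100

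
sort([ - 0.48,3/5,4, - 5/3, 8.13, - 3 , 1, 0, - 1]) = [ - 3, - 5/3,-1, - 0.48 , 0, 3/5,  1, 4,8.13 ] 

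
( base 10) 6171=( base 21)dki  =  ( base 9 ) 8416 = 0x181B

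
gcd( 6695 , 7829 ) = 1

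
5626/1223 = 5626/1223 = 4.60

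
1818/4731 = 606/1577 = 0.38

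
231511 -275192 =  - 43681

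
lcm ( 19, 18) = 342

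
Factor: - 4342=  - 2^1*13^1*167^1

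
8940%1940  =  1180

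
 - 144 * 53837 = -7752528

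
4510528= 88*51256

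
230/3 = 230/3 = 76.67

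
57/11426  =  57/11426  =  0.00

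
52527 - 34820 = 17707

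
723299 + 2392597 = 3115896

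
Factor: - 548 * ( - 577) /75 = 2^2*3^( - 1)  *  5^( - 2)*137^1*577^1 = 316196/75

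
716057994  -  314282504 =401775490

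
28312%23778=4534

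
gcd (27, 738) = 9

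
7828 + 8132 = 15960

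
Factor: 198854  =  2^1*19^1*5233^1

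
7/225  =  7/225 =0.03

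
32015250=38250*837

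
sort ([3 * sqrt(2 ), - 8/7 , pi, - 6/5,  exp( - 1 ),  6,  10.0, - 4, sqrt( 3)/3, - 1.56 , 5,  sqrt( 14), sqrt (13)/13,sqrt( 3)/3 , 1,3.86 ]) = [ - 4,-1.56, - 6/5, - 8/7, sqrt( 13)/13, exp (  -  1),sqrt ( 3)/3, sqrt( 3)/3, 1,  pi, sqrt( 14),3.86,3*sqrt(2 ), 5,6, 10.0] 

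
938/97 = 9 + 65/97 = 9.67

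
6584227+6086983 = 12671210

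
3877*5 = 19385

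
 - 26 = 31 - 57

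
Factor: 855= 3^2*5^1*19^1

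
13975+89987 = 103962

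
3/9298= 3/9298   =  0.00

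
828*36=29808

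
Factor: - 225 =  - 3^2* 5^2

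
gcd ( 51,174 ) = 3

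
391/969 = 23/57= 0.40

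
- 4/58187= - 4/58187 = -0.00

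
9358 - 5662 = 3696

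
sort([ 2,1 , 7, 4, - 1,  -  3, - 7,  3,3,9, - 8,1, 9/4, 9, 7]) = [ - 8, - 7, - 3, - 1,1, 1,2, 9/4, 3,3, 4,7, 7,9,9]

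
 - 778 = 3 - 781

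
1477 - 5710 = -4233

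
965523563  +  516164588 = 1481688151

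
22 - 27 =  - 5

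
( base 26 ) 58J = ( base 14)1459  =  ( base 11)278A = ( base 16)E17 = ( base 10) 3607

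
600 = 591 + 9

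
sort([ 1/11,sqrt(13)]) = [1/11,sqrt(13 ) ]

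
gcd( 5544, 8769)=3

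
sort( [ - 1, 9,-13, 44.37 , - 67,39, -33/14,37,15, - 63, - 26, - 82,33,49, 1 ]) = [-82, - 67, - 63, - 26 , - 13, - 33/14,- 1 , 1, 9,  15,33,37,39,44.37,49 ] 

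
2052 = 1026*2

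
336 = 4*84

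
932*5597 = 5216404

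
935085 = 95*9843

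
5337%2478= 381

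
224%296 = 224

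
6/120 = 1/20= 0.05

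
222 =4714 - 4492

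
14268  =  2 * 7134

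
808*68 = 54944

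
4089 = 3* 1363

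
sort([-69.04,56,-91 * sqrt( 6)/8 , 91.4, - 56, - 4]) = [ - 69.04, - 56,-91*sqrt( 6 )/8 , - 4, 56, 91.4]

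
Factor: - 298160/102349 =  - 2^4*5^1 * 13^( -1)*3727^1*7873^( - 1) 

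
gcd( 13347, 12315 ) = 3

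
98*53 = 5194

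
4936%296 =200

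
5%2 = 1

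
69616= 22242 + 47374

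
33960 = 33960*1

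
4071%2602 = 1469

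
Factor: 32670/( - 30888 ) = -55/52 = -  2^ ( - 2) * 5^1*11^1*13^( - 1) 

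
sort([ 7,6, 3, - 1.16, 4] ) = [ - 1.16,3 , 4,6,7] 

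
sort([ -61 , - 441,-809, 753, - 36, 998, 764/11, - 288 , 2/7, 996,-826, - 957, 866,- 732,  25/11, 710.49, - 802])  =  [ - 957, - 826, - 809, - 802, - 732, - 441,  -  288,  -  61, - 36, 2/7, 25/11, 764/11,  710.49 , 753, 866, 996,998]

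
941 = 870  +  71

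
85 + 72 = 157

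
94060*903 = 84936180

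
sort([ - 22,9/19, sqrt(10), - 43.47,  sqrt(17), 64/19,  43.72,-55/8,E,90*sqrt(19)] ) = [-43.47,-22,-55/8,9/19,E,  sqrt(10),  64/19,sqrt(17 ),43.72, 90*sqrt(19)]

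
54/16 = 3 + 3/8 = 3.38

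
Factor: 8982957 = 3^1*2994319^1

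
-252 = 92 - 344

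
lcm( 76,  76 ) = 76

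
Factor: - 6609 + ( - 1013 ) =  - 7622 = - 2^1*37^1*103^1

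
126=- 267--393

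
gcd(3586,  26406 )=326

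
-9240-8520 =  - 17760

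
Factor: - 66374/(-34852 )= 33187/17426=2^(-1 )*7^1 * 11^1*431^1 * 8713^ (-1 )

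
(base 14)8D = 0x7D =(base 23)5a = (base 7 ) 236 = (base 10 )125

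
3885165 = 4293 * 905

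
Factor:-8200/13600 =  - 2^( -2 )*17^( - 1) *41^1 = -41/68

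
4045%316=253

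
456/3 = 152 = 152.00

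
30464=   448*68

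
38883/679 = 38883/679 = 57.27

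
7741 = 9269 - 1528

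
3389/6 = 564 + 5/6 = 564.83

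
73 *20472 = 1494456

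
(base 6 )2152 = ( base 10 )500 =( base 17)1C7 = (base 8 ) 764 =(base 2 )111110100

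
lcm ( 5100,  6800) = 20400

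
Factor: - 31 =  - 31^1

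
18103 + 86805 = 104908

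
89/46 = 1+43/46 =1.93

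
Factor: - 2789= - 2789^1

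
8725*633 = 5522925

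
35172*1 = 35172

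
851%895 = 851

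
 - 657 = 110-767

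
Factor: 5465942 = 2^1*17^1*373^1 * 431^1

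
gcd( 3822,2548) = 1274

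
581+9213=9794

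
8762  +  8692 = 17454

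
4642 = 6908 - 2266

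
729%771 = 729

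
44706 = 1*44706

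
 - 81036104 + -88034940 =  - 169071044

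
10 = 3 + 7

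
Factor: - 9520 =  - 2^4 * 5^1*7^1 *17^1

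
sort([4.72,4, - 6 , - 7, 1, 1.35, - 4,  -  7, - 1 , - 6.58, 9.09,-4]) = [- 7, - 7, - 6.58, - 6, - 4 ,-4,  -  1,1,1.35,4, 4.72, 9.09]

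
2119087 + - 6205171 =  - 4086084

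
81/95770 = 81/95770= 0.00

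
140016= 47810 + 92206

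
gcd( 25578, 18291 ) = 21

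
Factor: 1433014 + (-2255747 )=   -  822733= - 23^1*35771^1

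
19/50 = 19/50 =0.38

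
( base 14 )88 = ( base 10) 120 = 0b1111000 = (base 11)aa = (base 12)A0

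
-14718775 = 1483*( - 9925) 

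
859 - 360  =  499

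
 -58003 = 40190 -98193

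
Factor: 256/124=2^6  *31^ ( - 1 )   =  64/31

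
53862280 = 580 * 92866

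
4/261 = 4/261 = 0.02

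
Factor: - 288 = - 2^5* 3^2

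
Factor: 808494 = 2^1*3^1*47^2*61^1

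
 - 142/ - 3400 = 71/1700 = 0.04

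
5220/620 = 8 + 13/31 = 8.42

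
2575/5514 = 2575/5514 =0.47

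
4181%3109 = 1072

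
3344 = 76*44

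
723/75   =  241/25=9.64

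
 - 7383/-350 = 21 + 33/350=21.09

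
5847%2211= 1425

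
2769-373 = 2396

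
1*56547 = 56547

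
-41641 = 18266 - 59907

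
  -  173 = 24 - 197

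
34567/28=1234 +15/28  =  1234.54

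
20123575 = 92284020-72160445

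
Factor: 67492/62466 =2^1*3^( - 1 ) * 29^(  -  1 ) * 47^1 = 94/87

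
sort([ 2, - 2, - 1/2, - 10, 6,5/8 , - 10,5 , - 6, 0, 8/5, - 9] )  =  [ - 10, - 10 , - 9, - 6, - 2, - 1/2 , 0,5/8,8/5 , 2,5, 6] 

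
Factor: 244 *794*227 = 2^3*61^1* 227^1*397^1 = 43978072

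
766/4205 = 766/4205= 0.18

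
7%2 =1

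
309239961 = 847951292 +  - 538711331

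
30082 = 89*338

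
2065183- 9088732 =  - 7023549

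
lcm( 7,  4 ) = 28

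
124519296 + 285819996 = 410339292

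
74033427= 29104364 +44929063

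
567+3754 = 4321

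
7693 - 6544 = 1149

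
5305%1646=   367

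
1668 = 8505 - 6837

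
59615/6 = 9935 + 5/6 = 9935.83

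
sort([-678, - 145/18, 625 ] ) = [-678,-145/18,  625 ]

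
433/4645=433/4645 =0.09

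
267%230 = 37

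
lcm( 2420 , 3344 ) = 183920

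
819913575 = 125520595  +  694392980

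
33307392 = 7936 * 4197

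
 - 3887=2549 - 6436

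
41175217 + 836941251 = 878116468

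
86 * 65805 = 5659230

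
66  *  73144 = 4827504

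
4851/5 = 970 + 1/5 = 970.20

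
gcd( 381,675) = 3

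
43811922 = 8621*5082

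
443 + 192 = 635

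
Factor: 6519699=3^2 * 47^1*15413^1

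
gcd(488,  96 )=8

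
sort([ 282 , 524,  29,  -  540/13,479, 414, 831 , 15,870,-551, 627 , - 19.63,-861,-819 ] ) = [ -861 ,  -  819 , - 551,  -  540/13,-19.63, 15,29,282 , 414, 479,524,  627,831,870] 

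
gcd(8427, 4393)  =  1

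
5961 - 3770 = 2191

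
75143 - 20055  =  55088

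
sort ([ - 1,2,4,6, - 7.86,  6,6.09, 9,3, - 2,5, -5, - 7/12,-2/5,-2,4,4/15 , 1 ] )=[ - 7.86, - 5,- 2, - 2, - 1, - 7/12, - 2/5, 4/15, 1, 2, 3,4,4,5,6, 6,6.09,9] 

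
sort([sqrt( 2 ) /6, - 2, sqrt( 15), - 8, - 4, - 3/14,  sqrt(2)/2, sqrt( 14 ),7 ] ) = [ - 8, - 4,-2, - 3/14, sqrt( 2) /6,sqrt(2 ) /2,sqrt(14),  sqrt(15),7 ]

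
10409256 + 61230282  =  71639538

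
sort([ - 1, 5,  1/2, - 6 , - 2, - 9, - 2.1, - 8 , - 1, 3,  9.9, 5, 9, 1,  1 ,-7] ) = [ - 9,  -  8,-7, - 6, - 2.1, - 2, - 1, - 1, 1/2, 1, 1, 3,5, 5, 9, 9.9 ]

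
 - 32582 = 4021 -36603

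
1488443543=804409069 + 684034474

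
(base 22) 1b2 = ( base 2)1011011000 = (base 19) 206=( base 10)728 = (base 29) p3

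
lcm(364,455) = 1820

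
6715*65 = 436475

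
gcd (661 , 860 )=1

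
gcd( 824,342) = 2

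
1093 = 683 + 410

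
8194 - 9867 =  - 1673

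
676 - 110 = 566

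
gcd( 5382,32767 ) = 1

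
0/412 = 0 =0.00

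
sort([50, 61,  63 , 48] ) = [48, 50, 61, 63 ]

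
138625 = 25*5545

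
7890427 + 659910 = 8550337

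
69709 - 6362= 63347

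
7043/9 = 782 + 5/9 = 782.56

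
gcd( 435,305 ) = 5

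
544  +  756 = 1300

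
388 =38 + 350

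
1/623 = 1/623 = 0.00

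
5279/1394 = 3+1097/1394 = 3.79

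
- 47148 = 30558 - 77706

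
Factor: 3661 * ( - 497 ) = -7^2 * 71^1*523^1 = -1819517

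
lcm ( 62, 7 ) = 434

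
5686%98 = 2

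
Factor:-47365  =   - 5^1  *9473^1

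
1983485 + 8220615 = 10204100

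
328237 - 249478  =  78759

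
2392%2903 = 2392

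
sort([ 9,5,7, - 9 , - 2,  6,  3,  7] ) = [ - 9, - 2,  3,5, 6,7, 7,9] 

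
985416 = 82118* 12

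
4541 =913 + 3628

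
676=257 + 419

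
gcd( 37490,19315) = 5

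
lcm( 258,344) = 1032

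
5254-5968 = -714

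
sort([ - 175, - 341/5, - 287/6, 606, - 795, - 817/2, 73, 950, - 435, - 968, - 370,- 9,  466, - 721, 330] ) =[ - 968, - 795, - 721, - 435,  -  817/2, - 370, - 175, - 341/5, - 287/6, - 9,  73,330,  466, 606,  950] 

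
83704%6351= 1141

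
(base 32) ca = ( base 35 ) b9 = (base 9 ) 477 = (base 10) 394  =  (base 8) 612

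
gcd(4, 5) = 1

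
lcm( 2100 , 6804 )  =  170100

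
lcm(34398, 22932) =68796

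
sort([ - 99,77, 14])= [ - 99,14, 77]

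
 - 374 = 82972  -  83346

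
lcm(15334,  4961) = 168674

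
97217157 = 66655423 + 30561734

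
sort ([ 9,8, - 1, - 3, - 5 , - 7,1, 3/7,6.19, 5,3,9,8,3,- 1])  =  [ - 7 , - 5, - 3, - 1 , - 1 , 3/7,1,3,3, 5,6.19,8, 8,9,9]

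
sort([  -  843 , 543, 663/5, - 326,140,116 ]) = [ - 843,- 326, 116, 663/5,140,543]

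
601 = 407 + 194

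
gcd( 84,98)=14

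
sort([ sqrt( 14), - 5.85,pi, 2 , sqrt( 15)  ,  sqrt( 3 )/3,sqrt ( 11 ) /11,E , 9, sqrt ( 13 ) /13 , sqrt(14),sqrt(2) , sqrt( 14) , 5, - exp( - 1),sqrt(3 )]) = [ - 5.85, - exp ( - 1), sqrt ( 13)/13, sqrt( 11)/11,sqrt( 3) /3, sqrt(2 ),  sqrt( 3), 2,E,pi,sqrt( 14 ), sqrt(14 ) , sqrt(14),sqrt(15 ), 5, 9 ]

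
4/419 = 4/419 = 0.01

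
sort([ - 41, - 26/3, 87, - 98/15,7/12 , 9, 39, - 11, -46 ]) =[ - 46 ,- 41,-11,  -  26/3 , - 98/15,  7/12,9,  39, 87 ]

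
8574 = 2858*3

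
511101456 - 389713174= 121388282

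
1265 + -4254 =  - 2989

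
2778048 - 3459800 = -681752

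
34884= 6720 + 28164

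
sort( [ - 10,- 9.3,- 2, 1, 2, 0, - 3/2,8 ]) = [ - 10, - 9.3 ,-2, - 3/2, 0, 1, 2, 8]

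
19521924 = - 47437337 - - 66959261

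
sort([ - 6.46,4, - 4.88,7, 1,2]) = [ - 6.46,- 4.88,1 , 2 , 4, 7]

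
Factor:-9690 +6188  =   - 2^1 * 17^1*103^1 = - 3502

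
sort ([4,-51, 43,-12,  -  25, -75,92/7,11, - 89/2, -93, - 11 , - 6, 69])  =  [-93 ,-75,-51, - 89/2, -25,-12,-11, - 6, 4,11,  92/7,43, 69 ] 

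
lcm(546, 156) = 1092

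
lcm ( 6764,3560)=67640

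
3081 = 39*79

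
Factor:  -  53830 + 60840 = 7010 = 2^1*5^1*701^1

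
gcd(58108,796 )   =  796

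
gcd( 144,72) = 72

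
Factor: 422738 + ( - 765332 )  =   - 342594 = - 2^1*3^2*7^1 * 2719^1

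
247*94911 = 23443017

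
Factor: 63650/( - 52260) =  - 2^ (-1) * 3^( - 1)*5^1*13^( - 1)*19^1 =- 95/78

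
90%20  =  10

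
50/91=50/91 =0.55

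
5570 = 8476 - 2906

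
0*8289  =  0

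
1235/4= 1235/4 = 308.75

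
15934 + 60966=76900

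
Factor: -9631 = -9631^1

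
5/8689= 5/8689= 0.00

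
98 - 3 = 95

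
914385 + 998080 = 1912465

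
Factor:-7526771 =  -  7^1*179^1*6007^1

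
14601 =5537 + 9064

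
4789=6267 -1478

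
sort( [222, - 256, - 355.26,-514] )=[- 514, - 355.26,- 256, 222 ]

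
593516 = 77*7708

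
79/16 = 79/16 = 4.94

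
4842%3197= 1645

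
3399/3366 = 1 + 1/102 =1.01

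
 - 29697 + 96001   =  66304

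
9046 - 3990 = 5056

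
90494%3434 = 1210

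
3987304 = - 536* ( - 7439 )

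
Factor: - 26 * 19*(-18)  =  2^2*3^2*13^1*19^1 = 8892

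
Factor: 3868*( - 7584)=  - 2^7*3^1  *79^1*967^1 = - 29334912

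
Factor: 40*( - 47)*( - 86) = 2^4 * 5^1*43^1*47^1 = 161680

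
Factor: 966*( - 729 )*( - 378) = 266192892 = 2^2*3^10*7^2*23^1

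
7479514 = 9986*749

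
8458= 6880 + 1578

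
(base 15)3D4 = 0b1101101010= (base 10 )874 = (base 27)15a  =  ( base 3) 1012101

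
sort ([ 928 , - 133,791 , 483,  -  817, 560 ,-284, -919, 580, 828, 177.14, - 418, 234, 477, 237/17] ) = [  -  919,- 817,-418, - 284, - 133,237/17,177.14, 234,477, 483,560 , 580, 791, 828, 928]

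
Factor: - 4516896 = - 2^5*3^1*47051^1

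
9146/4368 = 2 + 205/2184 = 2.09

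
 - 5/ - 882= 5/882 = 0.01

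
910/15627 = 910/15627 = 0.06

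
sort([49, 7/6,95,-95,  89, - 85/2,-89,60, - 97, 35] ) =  [ - 97, - 95, - 89, - 85/2, 7/6, 35, 49, 60,89,95]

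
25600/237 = 25600/237 = 108.02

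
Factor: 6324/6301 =2^2 * 3^1*17^1*31^1 * 6301^(-1)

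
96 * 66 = 6336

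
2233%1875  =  358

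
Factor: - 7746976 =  -2^5*  242093^1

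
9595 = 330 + 9265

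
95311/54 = 1765+1/54 =1765.02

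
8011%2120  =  1651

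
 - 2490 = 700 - 3190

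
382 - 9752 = - 9370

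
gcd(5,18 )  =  1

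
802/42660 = 401/21330 = 0.02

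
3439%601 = 434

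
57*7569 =431433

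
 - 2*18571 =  - 37142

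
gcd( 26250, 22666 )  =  14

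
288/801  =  32/89  =  0.36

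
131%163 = 131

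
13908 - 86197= - 72289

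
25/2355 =5/471 = 0.01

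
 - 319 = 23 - 342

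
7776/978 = 7+155/163 = 7.95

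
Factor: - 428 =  - 2^2*107^1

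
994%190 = 44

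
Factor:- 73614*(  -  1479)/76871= 108875106/76871 = 2^1*3^2*  17^1*29^1*12269^1*76871^( - 1)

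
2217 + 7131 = 9348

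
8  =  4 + 4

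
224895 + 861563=1086458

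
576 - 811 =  - 235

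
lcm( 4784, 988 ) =90896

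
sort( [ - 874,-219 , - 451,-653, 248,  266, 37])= [ - 874, - 653, - 451,-219,37,248, 266]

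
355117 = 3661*97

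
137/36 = 3 +29/36= 3.81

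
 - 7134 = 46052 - 53186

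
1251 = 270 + 981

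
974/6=487/3 = 162.33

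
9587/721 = 13 + 214/721 = 13.30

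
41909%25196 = 16713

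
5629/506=5629/506=11.12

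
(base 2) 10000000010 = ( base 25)1G1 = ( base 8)2002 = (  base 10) 1026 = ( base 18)330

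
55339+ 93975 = 149314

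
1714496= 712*2408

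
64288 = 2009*32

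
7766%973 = 955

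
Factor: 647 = 647^1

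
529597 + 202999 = 732596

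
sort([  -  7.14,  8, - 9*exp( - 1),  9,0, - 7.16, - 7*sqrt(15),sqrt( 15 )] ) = [ - 7 *sqrt( 15), - 7.16, - 7.14, - 9*exp( - 1), 0,sqrt( 15 ),8, 9 ]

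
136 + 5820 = 5956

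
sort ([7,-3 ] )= [ - 3 , 7] 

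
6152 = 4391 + 1761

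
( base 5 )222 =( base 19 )35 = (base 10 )62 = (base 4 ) 332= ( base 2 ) 111110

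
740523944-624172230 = 116351714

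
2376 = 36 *66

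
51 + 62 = 113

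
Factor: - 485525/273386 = -2^( - 1 ) * 5^2*19421^1*136693^(-1 )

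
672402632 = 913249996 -240847364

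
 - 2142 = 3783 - 5925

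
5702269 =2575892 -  - 3126377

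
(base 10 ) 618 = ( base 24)11i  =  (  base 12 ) 436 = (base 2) 1001101010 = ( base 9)756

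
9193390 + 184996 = 9378386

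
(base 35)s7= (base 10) 987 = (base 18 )30f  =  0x3DB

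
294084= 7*42012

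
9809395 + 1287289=11096684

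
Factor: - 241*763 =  - 7^1*109^1*241^1= -  183883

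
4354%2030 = 294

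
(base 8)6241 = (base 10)3233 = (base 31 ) 3B9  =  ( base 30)3HN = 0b110010100001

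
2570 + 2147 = 4717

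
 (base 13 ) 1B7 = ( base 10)319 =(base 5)2234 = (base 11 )270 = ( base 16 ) 13F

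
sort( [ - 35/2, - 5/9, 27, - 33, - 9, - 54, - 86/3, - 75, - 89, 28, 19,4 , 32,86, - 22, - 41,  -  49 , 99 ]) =[ - 89 ,-75, - 54, - 49, -41, - 33, - 86/3, - 22, - 35/2, - 9, - 5/9, 4,19, 27, 28,32, 86, 99]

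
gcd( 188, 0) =188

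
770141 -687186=82955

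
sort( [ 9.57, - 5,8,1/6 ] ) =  [ - 5,1/6, 8, 9.57 ]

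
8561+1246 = 9807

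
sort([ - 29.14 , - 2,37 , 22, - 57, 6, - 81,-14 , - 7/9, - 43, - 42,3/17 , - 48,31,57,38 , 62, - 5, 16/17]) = [ - 81, - 57,- 48, - 43, - 42, - 29.14 , - 14,  -  5, -2, - 7/9,3/17,16/17, 6, 22, 31 , 37,38,57 , 62 ] 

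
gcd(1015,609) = 203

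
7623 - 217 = 7406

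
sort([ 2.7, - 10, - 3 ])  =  [  -  10, - 3,2.7 ] 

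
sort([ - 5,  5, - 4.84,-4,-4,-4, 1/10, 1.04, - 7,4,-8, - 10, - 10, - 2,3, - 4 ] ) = [-10, - 10,-8, - 7, - 5, - 4.84, - 4, - 4,-4,-4, - 2, 1/10 , 1.04 , 3, 4 , 5]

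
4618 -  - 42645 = 47263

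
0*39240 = 0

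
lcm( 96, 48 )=96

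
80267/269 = 298 + 105/269 = 298.39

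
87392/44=21848/11 = 1986.18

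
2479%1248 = 1231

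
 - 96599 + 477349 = 380750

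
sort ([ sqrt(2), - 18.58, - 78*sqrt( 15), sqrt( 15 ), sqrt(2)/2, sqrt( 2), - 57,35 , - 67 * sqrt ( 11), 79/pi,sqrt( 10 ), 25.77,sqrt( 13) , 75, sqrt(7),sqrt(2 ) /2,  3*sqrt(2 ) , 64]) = [ -78*sqrt( 15), - 67*sqrt( 11 ),-57, - 18.58,sqrt(2)/2, sqrt( 2)/2, sqrt( 2),  sqrt (2 ),  sqrt(7), sqrt( 10 ), sqrt(13), sqrt( 15), 3*sqrt(2), 79/pi, 25.77, 35,64, 75 ]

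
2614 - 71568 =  - 68954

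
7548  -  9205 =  - 1657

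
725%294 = 137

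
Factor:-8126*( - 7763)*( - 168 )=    - 10597799184 = -2^4*3^1*7^2 * 17^1*239^1*1109^1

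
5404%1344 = 28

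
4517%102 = 29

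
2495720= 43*58040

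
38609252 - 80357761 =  - 41748509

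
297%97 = 6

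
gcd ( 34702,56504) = 2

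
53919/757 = 53919/757 = 71.23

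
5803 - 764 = 5039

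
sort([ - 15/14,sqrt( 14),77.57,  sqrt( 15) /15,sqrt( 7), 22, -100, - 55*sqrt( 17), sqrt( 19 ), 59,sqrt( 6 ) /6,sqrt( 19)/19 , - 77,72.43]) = [ - 55*sqrt( 17 ),- 100, - 77, - 15/14,sqrt( 19)/19,  sqrt(15 )/15,sqrt( 6)/6,  sqrt(7), sqrt( 14 ),sqrt ( 19),22, 59,72.43,77.57]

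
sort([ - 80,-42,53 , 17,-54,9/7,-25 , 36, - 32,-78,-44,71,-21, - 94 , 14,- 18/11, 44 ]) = [-94, - 80,-78 ,-54,-44 , - 42,-32 ,- 25 , - 21, - 18/11,9/7,14,17,36 , 44,53,71 ]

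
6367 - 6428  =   - 61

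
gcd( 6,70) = 2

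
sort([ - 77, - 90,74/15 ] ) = [-90,  -  77, 74/15 ]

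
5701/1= 5701 = 5701.00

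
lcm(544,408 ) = 1632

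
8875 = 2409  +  6466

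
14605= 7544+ 7061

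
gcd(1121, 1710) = 19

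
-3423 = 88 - 3511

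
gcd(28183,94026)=1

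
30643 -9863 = 20780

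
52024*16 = 832384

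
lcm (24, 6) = 24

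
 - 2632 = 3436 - 6068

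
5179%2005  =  1169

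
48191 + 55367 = 103558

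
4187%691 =41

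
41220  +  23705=64925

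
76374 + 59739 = 136113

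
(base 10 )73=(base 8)111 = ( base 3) 2201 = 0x49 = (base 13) 58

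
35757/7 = 35757/7 = 5108.14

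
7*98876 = 692132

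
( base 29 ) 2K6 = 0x8DC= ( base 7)6420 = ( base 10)2268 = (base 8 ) 4334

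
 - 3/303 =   -  1 + 100/101 = -0.01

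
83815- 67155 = 16660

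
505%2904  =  505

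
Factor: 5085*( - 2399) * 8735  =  - 3^2*5^2*113^1*1747^1*2399^1 = - 106557522525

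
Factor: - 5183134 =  - 2^1*11^1*43^1*5479^1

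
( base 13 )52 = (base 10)67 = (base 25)2H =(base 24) 2j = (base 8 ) 103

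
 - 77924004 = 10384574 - 88308578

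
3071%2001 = 1070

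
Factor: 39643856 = 2^4 * 7^1 * 353963^1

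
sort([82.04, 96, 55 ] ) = [ 55,82.04,96]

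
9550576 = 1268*7532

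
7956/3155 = 7956/3155  =  2.52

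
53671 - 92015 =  -38344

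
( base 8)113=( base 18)43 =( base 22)39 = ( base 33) 29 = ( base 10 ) 75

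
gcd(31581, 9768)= 33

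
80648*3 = 241944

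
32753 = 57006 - 24253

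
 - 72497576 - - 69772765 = -2724811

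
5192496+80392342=85584838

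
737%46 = 1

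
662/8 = 331/4=82.75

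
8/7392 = 1/924 = 0.00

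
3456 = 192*18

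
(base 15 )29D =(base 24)10M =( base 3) 211011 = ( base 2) 1001010110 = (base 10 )598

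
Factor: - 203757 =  - 3^1*23^1*2953^1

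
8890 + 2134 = 11024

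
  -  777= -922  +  145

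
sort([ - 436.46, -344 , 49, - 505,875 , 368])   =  [ - 505, - 436.46, - 344, 49, 368, 875] 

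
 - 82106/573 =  - 82106/573 = -  143.29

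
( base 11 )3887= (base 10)5056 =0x13c0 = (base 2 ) 1001111000000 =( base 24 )8IG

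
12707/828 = 12707/828 = 15.35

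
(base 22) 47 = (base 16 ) 5f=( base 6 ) 235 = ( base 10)95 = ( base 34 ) 2R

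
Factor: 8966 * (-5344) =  - 47914304 = -2^6*167^1*4483^1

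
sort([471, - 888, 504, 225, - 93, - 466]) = [ - 888, - 466, - 93,225, 471,504 ]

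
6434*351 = 2258334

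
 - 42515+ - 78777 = -121292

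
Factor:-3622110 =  - 2^1*3^1*5^1 *120737^1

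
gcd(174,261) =87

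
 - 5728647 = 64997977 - 70726624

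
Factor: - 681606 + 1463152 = 2^1*19^1 * 131^1*157^1 = 781546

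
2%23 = 2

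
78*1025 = 79950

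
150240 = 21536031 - 21385791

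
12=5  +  7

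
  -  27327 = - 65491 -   -  38164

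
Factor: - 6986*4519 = - 31569734 =- 2^1  *  7^1*499^1*4519^1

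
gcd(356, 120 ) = 4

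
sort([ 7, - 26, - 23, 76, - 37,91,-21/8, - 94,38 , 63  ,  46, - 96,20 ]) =[-96, - 94, - 37, - 26,  -  23,  -  21/8,7, 20,38, 46, 63,76, 91]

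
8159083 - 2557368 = 5601715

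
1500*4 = 6000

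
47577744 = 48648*978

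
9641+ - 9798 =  - 157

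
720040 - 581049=138991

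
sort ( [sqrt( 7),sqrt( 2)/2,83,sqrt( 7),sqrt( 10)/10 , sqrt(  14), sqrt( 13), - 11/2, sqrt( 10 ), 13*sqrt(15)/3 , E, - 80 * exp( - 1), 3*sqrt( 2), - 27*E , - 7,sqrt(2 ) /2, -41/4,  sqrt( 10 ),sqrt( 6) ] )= [ - 27*E, - 80*exp(-1) , - 41/4, - 7, - 11/2,sqrt ( 10)/10,sqrt (2 ) /2,sqrt(2)/2, sqrt (6), sqrt(7),sqrt( 7), E,sqrt(10),sqrt(10),  sqrt( 13),sqrt (14), 3*sqrt(  2), 13*sqrt(15) /3, 83] 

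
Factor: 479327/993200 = 2^(-4)*5^( -2)  *13^(-1) * 191^(-1)*479327^1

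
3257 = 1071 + 2186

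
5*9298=46490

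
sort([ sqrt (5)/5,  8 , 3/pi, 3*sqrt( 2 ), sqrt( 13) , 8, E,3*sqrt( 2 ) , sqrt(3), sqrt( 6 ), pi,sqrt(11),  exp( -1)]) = [exp ( - 1 ),sqrt(5) /5 , 3/pi , sqrt( 3) , sqrt( 6),E , pi,  sqrt( 11 ), sqrt( 13 ),3 *sqrt( 2),3*sqrt( 2) , 8, 8]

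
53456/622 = 26728/311 = 85.94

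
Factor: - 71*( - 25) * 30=53250 = 2^1 * 3^1*5^3*71^1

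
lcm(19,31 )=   589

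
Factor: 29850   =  2^1*3^1 * 5^2* 199^1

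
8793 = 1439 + 7354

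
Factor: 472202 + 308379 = 677^1*1153^1  =  780581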